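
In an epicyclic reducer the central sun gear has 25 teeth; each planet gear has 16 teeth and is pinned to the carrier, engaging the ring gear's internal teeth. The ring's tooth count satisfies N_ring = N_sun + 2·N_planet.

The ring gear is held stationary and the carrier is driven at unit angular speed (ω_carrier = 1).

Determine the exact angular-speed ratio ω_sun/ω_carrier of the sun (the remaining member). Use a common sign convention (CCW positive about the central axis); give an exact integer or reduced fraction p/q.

N_ring = 25 + 2·16 = 57
25(ω_s−ω_c) = −57(ω_r−ω_c),  ω_r=0, ω_c=1
ω_s = 1 − (57/25)(0−1) = 82/25
ω_s/ω_c = 82/25

82/25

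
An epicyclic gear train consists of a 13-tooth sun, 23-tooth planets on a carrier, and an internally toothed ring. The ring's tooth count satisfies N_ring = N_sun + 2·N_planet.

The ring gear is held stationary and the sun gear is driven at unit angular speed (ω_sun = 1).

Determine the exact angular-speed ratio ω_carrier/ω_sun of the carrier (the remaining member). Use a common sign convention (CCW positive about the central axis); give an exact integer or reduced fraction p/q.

13/72

N_ring = 13 + 2·23 = 59
13(ω_s−ω_c) = −59(ω_r−ω_c),  ω_r=0, ω_s=1
13(1−ω_c) = −59(0−ω_c)  ⇒  72ω_c = 13  ⇒  ω_c = 13/72
ω_c/ω_s = 13/72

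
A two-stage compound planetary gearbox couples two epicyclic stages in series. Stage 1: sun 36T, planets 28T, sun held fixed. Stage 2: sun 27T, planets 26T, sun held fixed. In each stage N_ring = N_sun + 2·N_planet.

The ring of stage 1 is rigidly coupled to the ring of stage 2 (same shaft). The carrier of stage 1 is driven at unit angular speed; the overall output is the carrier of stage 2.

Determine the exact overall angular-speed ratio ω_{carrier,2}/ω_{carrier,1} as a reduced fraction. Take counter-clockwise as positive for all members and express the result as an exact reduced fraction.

1264/1219

Stage 1: N_ring = 36 + 2·28 = 92
Stage 1: 36(ω_s−ω_c) = −92(ω_r−ω_c),  ω_s=0, ω_c=1
Stage 1: ω_r = 1 − (36/92)(0−1) = 32/23
  ⇒ ω_r¹/ω_c¹ = 32/23
Stage 2: N_ring = 27 + 2·26 = 79
Stage 2: 27(ω_s−ω_c) = −79(ω_r−ω_c),  ω_s=0, ω_r=1
Stage 2: 27(0−ω_c) = −79(1−ω_c)  ⇒  106ω_c = 79  ⇒  ω_c = 79/106
  ⇒ ω_c²/ω_r² = 79/106
Coupling ω_r² = ω_r¹ ⇒ overall = 32/23 × 79/106 = 1264/1219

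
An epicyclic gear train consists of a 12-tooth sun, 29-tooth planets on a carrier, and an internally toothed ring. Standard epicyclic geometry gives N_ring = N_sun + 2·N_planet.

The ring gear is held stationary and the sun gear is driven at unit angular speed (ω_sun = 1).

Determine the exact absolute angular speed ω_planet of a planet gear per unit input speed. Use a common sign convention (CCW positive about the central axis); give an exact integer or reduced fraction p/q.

N_ring = 12 + 2·29 = 70
12(ω_s−ω_c) = −70(ω_r−ω_c),  ω_r=0, ω_s=1
12(1−ω_c) = −70(0−ω_c)  ⇒  82ω_c = 12  ⇒  ω_c = 6/41
sun–planet: 12·(1−6/41) = −29·(ω_p−ω_c)  ⇒  ω_p−ω_c = −(12/29)·(35/41) = -420/1189
ω_p = 6/41 − 420/1189 = -6/29

-6/29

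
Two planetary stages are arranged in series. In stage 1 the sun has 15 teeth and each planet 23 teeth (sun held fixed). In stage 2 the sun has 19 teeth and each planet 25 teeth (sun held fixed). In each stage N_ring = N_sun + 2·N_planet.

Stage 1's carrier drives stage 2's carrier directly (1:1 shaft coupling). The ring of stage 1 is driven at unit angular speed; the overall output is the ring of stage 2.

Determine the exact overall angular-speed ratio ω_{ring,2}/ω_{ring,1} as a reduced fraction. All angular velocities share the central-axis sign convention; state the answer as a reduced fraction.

Stage 1: N_ring = 15 + 2·23 = 61
Stage 1: 15(ω_s−ω_c) = −61(ω_r−ω_c),  ω_s=0, ω_r=1
Stage 1: 15(0−ω_c) = −61(1−ω_c)  ⇒  76ω_c = 61  ⇒  ω_c = 61/76
  ⇒ ω_c¹/ω_r¹ = 61/76
Stage 2: N_ring = 19 + 2·25 = 69
Stage 2: 19(ω_s−ω_c) = −69(ω_r−ω_c),  ω_s=0, ω_c=1
Stage 2: ω_r = 1 − (19/69)(0−1) = 88/69
  ⇒ ω_r²/ω_c² = 88/69
Coupling ω_c² = ω_c¹ ⇒ overall = 61/76 × 88/69 = 1342/1311

1342/1311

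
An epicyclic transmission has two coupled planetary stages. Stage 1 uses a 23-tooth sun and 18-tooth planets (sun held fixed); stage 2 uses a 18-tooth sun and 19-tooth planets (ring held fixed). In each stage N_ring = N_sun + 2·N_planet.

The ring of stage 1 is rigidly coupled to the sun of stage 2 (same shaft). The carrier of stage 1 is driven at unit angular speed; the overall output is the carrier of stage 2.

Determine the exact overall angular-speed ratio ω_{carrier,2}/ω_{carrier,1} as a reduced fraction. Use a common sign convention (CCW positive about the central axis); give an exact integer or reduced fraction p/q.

738/2183

Stage 1: N_ring = 23 + 2·18 = 59
Stage 1: 23(ω_s−ω_c) = −59(ω_r−ω_c),  ω_s=0, ω_c=1
Stage 1: ω_r = 1 − (23/59)(0−1) = 82/59
  ⇒ ω_r¹/ω_c¹ = 82/59
Stage 2: N_ring = 18 + 2·19 = 56
Stage 2: 18(ω_s−ω_c) = −56(ω_r−ω_c),  ω_r=0, ω_s=1
Stage 2: 18(1−ω_c) = −56(0−ω_c)  ⇒  74ω_c = 18  ⇒  ω_c = 9/37
  ⇒ ω_c²/ω_s² = 9/37
Coupling ω_s² = ω_r¹ ⇒ overall = 82/59 × 9/37 = 738/2183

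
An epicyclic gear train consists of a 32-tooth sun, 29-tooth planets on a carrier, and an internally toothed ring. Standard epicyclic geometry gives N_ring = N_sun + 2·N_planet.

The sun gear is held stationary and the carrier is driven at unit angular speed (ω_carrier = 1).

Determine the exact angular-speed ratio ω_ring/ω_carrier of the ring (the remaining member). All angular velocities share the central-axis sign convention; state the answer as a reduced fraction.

61/45

N_ring = 32 + 2·29 = 90
32(ω_s−ω_c) = −90(ω_r−ω_c),  ω_s=0, ω_c=1
ω_r = 1 − (32/90)(0−1) = 61/45
ω_r/ω_c = 61/45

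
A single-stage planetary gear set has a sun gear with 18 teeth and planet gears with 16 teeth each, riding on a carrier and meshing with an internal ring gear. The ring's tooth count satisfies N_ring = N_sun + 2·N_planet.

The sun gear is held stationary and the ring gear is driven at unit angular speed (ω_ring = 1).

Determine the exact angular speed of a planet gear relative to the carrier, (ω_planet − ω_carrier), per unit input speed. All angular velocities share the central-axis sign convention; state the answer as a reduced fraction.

N_ring = 18 + 2·16 = 50
18(ω_s−ω_c) = −50(ω_r−ω_c),  ω_s=0, ω_r=1
18(0−ω_c) = −50(1−ω_c)  ⇒  68ω_c = 50  ⇒  ω_c = 25/34
sun–planet: 18·(0−25/34) = −16·(ω_p−ω_c)  ⇒  ω_p−ω_c = −(18/16)·(-25/34) = 225/272

225/272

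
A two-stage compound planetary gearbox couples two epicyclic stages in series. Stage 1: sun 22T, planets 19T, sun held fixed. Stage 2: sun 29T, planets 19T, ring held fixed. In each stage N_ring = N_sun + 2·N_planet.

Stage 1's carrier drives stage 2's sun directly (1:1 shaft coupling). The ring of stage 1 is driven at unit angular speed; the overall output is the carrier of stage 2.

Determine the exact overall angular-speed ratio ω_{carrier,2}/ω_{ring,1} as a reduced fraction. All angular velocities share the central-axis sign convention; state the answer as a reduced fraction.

145/656

Stage 1: N_ring = 22 + 2·19 = 60
Stage 1: 22(ω_s−ω_c) = −60(ω_r−ω_c),  ω_s=0, ω_r=1
Stage 1: 22(0−ω_c) = −60(1−ω_c)  ⇒  82ω_c = 60  ⇒  ω_c = 30/41
  ⇒ ω_c¹/ω_r¹ = 30/41
Stage 2: N_ring = 29 + 2·19 = 67
Stage 2: 29(ω_s−ω_c) = −67(ω_r−ω_c),  ω_r=0, ω_s=1
Stage 2: 29(1−ω_c) = −67(0−ω_c)  ⇒  96ω_c = 29  ⇒  ω_c = 29/96
  ⇒ ω_c²/ω_s² = 29/96
Coupling ω_s² = ω_c¹ ⇒ overall = 30/41 × 29/96 = 145/656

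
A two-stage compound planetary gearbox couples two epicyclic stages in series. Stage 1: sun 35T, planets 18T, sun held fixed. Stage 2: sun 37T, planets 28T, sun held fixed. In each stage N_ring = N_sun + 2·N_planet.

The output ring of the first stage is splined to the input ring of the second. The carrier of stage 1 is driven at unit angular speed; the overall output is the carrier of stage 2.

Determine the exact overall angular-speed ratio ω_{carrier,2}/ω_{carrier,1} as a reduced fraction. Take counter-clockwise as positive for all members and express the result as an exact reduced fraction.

4929/4615

Stage 1: N_ring = 35 + 2·18 = 71
Stage 1: 35(ω_s−ω_c) = −71(ω_r−ω_c),  ω_s=0, ω_c=1
Stage 1: ω_r = 1 − (35/71)(0−1) = 106/71
  ⇒ ω_r¹/ω_c¹ = 106/71
Stage 2: N_ring = 37 + 2·28 = 93
Stage 2: 37(ω_s−ω_c) = −93(ω_r−ω_c),  ω_s=0, ω_r=1
Stage 2: 37(0−ω_c) = −93(1−ω_c)  ⇒  130ω_c = 93  ⇒  ω_c = 93/130
  ⇒ ω_c²/ω_r² = 93/130
Coupling ω_r² = ω_r¹ ⇒ overall = 106/71 × 93/130 = 4929/4615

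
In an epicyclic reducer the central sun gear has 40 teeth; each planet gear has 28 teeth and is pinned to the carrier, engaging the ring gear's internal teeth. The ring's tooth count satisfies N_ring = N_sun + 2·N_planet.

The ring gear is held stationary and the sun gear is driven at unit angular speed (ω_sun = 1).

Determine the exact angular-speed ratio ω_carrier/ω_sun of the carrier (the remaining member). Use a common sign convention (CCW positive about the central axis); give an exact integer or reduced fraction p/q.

N_ring = 40 + 2·28 = 96
40(ω_s−ω_c) = −96(ω_r−ω_c),  ω_r=0, ω_s=1
40(1−ω_c) = −96(0−ω_c)  ⇒  136ω_c = 40  ⇒  ω_c = 5/17
ω_c/ω_s = 5/17

5/17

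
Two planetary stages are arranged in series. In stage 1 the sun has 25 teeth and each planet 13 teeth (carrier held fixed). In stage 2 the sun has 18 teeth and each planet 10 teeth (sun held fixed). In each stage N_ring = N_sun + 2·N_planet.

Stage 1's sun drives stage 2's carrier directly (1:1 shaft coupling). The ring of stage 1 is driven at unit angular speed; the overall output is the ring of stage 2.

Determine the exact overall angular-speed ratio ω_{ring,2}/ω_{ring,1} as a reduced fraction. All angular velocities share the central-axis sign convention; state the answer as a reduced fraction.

Stage 1: N_ring = 25 + 2·13 = 51
Stage 1: 25(ω_s−ω_c) = −51(ω_r−ω_c),  ω_c=0, ω_r=1
Stage 1: ω_s = 0 − (51/25)(1−0) = -51/25
  ⇒ ω_s¹/ω_r¹ = -51/25
Stage 2: N_ring = 18 + 2·10 = 38
Stage 2: 18(ω_s−ω_c) = −38(ω_r−ω_c),  ω_s=0, ω_c=1
Stage 2: ω_r = 1 − (18/38)(0−1) = 28/19
  ⇒ ω_r²/ω_c² = 28/19
Coupling ω_c² = ω_s¹ ⇒ overall = -51/25 × 28/19 = -1428/475

-1428/475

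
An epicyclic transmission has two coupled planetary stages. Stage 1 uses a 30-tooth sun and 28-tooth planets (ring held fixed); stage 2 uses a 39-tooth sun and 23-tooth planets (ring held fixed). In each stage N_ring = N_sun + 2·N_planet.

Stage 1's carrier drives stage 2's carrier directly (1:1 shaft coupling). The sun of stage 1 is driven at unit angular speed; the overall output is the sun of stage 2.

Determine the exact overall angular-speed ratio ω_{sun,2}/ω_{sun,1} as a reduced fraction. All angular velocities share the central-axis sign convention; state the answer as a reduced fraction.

310/377

Stage 1: N_ring = 30 + 2·28 = 86
Stage 1: 30(ω_s−ω_c) = −86(ω_r−ω_c),  ω_r=0, ω_s=1
Stage 1: 30(1−ω_c) = −86(0−ω_c)  ⇒  116ω_c = 30  ⇒  ω_c = 15/58
  ⇒ ω_c¹/ω_s¹ = 15/58
Stage 2: N_ring = 39 + 2·23 = 85
Stage 2: 39(ω_s−ω_c) = −85(ω_r−ω_c),  ω_r=0, ω_c=1
Stage 2: ω_s = 1 − (85/39)(0−1) = 124/39
  ⇒ ω_s²/ω_c² = 124/39
Coupling ω_c² = ω_c¹ ⇒ overall = 15/58 × 124/39 = 310/377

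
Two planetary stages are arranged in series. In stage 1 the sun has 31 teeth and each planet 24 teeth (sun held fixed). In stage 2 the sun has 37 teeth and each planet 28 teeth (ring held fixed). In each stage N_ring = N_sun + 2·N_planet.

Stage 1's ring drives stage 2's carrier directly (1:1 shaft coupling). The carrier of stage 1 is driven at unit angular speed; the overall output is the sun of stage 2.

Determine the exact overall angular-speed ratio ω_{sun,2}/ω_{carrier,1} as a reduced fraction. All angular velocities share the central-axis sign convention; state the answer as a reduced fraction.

14300/2923

Stage 1: N_ring = 31 + 2·24 = 79
Stage 1: 31(ω_s−ω_c) = −79(ω_r−ω_c),  ω_s=0, ω_c=1
Stage 1: ω_r = 1 − (31/79)(0−1) = 110/79
  ⇒ ω_r¹/ω_c¹ = 110/79
Stage 2: N_ring = 37 + 2·28 = 93
Stage 2: 37(ω_s−ω_c) = −93(ω_r−ω_c),  ω_r=0, ω_c=1
Stage 2: ω_s = 1 − (93/37)(0−1) = 130/37
  ⇒ ω_s²/ω_c² = 130/37
Coupling ω_c² = ω_r¹ ⇒ overall = 110/79 × 130/37 = 14300/2923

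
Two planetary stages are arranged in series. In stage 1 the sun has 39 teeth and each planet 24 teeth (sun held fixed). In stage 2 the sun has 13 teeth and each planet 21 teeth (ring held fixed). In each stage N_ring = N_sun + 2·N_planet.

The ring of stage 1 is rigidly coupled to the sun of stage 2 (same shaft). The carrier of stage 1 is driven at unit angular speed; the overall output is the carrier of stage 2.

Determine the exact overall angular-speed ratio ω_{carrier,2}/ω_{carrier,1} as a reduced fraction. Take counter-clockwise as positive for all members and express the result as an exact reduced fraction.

273/986

Stage 1: N_ring = 39 + 2·24 = 87
Stage 1: 39(ω_s−ω_c) = −87(ω_r−ω_c),  ω_s=0, ω_c=1
Stage 1: ω_r = 1 − (39/87)(0−1) = 42/29
  ⇒ ω_r¹/ω_c¹ = 42/29
Stage 2: N_ring = 13 + 2·21 = 55
Stage 2: 13(ω_s−ω_c) = −55(ω_r−ω_c),  ω_r=0, ω_s=1
Stage 2: 13(1−ω_c) = −55(0−ω_c)  ⇒  68ω_c = 13  ⇒  ω_c = 13/68
  ⇒ ω_c²/ω_s² = 13/68
Coupling ω_s² = ω_r¹ ⇒ overall = 42/29 × 13/68 = 273/986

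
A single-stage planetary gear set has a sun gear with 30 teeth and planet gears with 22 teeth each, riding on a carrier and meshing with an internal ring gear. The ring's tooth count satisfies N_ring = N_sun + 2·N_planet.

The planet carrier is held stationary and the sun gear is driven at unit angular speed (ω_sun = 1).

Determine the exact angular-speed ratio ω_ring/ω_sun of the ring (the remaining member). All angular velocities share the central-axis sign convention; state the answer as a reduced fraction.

N_ring = 30 + 2·22 = 74
30(ω_s−ω_c) = −74(ω_r−ω_c),  ω_c=0, ω_s=1
ω_r = 0 − (30/74)(1−0) = -15/37
ω_r/ω_s = -15/37

-15/37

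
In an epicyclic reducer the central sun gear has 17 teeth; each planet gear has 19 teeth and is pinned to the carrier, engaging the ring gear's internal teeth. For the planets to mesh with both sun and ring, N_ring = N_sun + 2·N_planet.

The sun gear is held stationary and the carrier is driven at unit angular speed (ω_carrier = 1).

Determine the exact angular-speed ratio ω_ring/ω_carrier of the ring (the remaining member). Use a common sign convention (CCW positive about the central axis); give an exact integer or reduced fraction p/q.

72/55

N_ring = 17 + 2·19 = 55
17(ω_s−ω_c) = −55(ω_r−ω_c),  ω_s=0, ω_c=1
ω_r = 1 − (17/55)(0−1) = 72/55
ω_r/ω_c = 72/55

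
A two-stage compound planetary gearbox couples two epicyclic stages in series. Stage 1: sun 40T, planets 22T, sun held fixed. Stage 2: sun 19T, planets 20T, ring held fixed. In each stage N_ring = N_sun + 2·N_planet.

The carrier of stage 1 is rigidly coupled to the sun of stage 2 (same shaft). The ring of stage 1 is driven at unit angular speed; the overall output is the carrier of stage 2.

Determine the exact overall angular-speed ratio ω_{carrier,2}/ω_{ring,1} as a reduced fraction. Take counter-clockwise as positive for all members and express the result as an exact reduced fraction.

Stage 1: N_ring = 40 + 2·22 = 84
Stage 1: 40(ω_s−ω_c) = −84(ω_r−ω_c),  ω_s=0, ω_r=1
Stage 1: 40(0−ω_c) = −84(1−ω_c)  ⇒  124ω_c = 84  ⇒  ω_c = 21/31
  ⇒ ω_c¹/ω_r¹ = 21/31
Stage 2: N_ring = 19 + 2·20 = 59
Stage 2: 19(ω_s−ω_c) = −59(ω_r−ω_c),  ω_r=0, ω_s=1
Stage 2: 19(1−ω_c) = −59(0−ω_c)  ⇒  78ω_c = 19  ⇒  ω_c = 19/78
  ⇒ ω_c²/ω_s² = 19/78
Coupling ω_s² = ω_c¹ ⇒ overall = 21/31 × 19/78 = 133/806

133/806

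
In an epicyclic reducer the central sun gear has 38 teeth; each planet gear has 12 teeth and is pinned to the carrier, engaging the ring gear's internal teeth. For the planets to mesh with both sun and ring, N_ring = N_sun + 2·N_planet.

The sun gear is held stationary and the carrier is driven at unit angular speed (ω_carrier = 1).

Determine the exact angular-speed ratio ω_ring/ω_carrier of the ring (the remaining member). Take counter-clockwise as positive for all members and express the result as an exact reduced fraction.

50/31

N_ring = 38 + 2·12 = 62
38(ω_s−ω_c) = −62(ω_r−ω_c),  ω_s=0, ω_c=1
ω_r = 1 − (38/62)(0−1) = 50/31
ω_r/ω_c = 50/31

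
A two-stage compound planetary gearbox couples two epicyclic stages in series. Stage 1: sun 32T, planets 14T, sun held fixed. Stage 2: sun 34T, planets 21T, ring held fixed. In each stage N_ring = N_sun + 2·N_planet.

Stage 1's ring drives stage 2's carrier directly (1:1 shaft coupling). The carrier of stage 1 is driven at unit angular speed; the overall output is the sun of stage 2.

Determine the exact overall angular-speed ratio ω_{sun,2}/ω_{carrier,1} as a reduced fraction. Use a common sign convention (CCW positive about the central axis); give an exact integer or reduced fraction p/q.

253/51

Stage 1: N_ring = 32 + 2·14 = 60
Stage 1: 32(ω_s−ω_c) = −60(ω_r−ω_c),  ω_s=0, ω_c=1
Stage 1: ω_r = 1 − (32/60)(0−1) = 23/15
  ⇒ ω_r¹/ω_c¹ = 23/15
Stage 2: N_ring = 34 + 2·21 = 76
Stage 2: 34(ω_s−ω_c) = −76(ω_r−ω_c),  ω_r=0, ω_c=1
Stage 2: ω_s = 1 − (76/34)(0−1) = 55/17
  ⇒ ω_s²/ω_c² = 55/17
Coupling ω_c² = ω_r¹ ⇒ overall = 23/15 × 55/17 = 253/51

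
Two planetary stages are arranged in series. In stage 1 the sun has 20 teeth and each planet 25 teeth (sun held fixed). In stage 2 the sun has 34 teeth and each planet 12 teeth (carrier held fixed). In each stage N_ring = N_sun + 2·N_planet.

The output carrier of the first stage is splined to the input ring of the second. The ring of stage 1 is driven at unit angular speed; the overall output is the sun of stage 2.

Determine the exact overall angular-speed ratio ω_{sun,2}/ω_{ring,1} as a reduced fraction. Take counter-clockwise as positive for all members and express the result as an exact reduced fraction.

-203/153

Stage 1: N_ring = 20 + 2·25 = 70
Stage 1: 20(ω_s−ω_c) = −70(ω_r−ω_c),  ω_s=0, ω_r=1
Stage 1: 20(0−ω_c) = −70(1−ω_c)  ⇒  90ω_c = 70  ⇒  ω_c = 7/9
  ⇒ ω_c¹/ω_r¹ = 7/9
Stage 2: N_ring = 34 + 2·12 = 58
Stage 2: 34(ω_s−ω_c) = −58(ω_r−ω_c),  ω_c=0, ω_r=1
Stage 2: ω_s = 0 − (58/34)(1−0) = -29/17
  ⇒ ω_s²/ω_r² = -29/17
Coupling ω_r² = ω_c¹ ⇒ overall = 7/9 × -29/17 = -203/153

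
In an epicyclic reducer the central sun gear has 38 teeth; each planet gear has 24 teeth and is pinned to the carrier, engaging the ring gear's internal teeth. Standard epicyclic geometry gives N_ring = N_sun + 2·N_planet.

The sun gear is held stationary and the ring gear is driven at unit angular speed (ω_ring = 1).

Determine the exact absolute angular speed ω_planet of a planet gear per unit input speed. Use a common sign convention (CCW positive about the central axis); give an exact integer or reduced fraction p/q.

N_ring = 38 + 2·24 = 86
38(ω_s−ω_c) = −86(ω_r−ω_c),  ω_s=0, ω_r=1
38(0−ω_c) = −86(1−ω_c)  ⇒  124ω_c = 86  ⇒  ω_c = 43/62
sun–planet: 38·(0−43/62) = −24·(ω_p−ω_c)  ⇒  ω_p−ω_c = −(38/24)·(-43/62) = 817/744
ω_p = 43/62 + 817/744 = 43/24

43/24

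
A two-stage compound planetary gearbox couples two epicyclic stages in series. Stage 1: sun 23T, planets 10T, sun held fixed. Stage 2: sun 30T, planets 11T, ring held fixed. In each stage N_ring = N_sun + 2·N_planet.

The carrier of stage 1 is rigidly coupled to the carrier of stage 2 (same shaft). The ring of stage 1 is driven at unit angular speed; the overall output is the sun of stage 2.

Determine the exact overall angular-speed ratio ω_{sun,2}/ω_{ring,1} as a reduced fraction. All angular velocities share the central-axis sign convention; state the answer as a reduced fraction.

Stage 1: N_ring = 23 + 2·10 = 43
Stage 1: 23(ω_s−ω_c) = −43(ω_r−ω_c),  ω_s=0, ω_r=1
Stage 1: 23(0−ω_c) = −43(1−ω_c)  ⇒  66ω_c = 43  ⇒  ω_c = 43/66
  ⇒ ω_c¹/ω_r¹ = 43/66
Stage 2: N_ring = 30 + 2·11 = 52
Stage 2: 30(ω_s−ω_c) = −52(ω_r−ω_c),  ω_r=0, ω_c=1
Stage 2: ω_s = 1 − (52/30)(0−1) = 41/15
  ⇒ ω_s²/ω_c² = 41/15
Coupling ω_c² = ω_c¹ ⇒ overall = 43/66 × 41/15 = 1763/990

1763/990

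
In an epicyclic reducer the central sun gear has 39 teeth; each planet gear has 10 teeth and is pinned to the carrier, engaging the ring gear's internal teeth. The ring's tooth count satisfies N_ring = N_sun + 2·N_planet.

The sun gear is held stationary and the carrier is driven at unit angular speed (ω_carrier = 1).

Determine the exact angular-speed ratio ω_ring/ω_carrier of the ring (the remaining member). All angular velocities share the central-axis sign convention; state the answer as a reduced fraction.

N_ring = 39 + 2·10 = 59
39(ω_s−ω_c) = −59(ω_r−ω_c),  ω_s=0, ω_c=1
ω_r = 1 − (39/59)(0−1) = 98/59
ω_r/ω_c = 98/59

98/59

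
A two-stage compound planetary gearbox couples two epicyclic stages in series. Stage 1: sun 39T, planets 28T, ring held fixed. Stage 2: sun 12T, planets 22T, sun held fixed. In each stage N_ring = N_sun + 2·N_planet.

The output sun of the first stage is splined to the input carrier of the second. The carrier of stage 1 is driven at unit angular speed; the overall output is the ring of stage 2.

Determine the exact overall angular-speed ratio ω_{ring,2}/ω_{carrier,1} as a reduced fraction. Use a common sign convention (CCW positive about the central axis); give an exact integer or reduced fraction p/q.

1139/273

Stage 1: N_ring = 39 + 2·28 = 95
Stage 1: 39(ω_s−ω_c) = −95(ω_r−ω_c),  ω_r=0, ω_c=1
Stage 1: ω_s = 1 − (95/39)(0−1) = 134/39
  ⇒ ω_s¹/ω_c¹ = 134/39
Stage 2: N_ring = 12 + 2·22 = 56
Stage 2: 12(ω_s−ω_c) = −56(ω_r−ω_c),  ω_s=0, ω_c=1
Stage 2: ω_r = 1 − (12/56)(0−1) = 17/14
  ⇒ ω_r²/ω_c² = 17/14
Coupling ω_c² = ω_s¹ ⇒ overall = 134/39 × 17/14 = 1139/273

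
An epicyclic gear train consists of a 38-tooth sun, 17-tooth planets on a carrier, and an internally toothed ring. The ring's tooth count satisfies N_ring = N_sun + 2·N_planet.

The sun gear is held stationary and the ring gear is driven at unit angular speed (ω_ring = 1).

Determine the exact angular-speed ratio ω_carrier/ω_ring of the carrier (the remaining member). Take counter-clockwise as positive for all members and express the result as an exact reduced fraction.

36/55

N_ring = 38 + 2·17 = 72
38(ω_s−ω_c) = −72(ω_r−ω_c),  ω_s=0, ω_r=1
38(0−ω_c) = −72(1−ω_c)  ⇒  110ω_c = 72  ⇒  ω_c = 36/55
ω_c/ω_r = 36/55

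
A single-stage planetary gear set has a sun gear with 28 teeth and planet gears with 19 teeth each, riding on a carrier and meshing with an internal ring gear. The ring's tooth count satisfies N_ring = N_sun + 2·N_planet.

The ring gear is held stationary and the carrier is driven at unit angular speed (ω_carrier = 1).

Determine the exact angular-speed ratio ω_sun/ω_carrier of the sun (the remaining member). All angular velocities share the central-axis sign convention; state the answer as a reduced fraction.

47/14

N_ring = 28 + 2·19 = 66
28(ω_s−ω_c) = −66(ω_r−ω_c),  ω_r=0, ω_c=1
ω_s = 1 − (66/28)(0−1) = 47/14
ω_s/ω_c = 47/14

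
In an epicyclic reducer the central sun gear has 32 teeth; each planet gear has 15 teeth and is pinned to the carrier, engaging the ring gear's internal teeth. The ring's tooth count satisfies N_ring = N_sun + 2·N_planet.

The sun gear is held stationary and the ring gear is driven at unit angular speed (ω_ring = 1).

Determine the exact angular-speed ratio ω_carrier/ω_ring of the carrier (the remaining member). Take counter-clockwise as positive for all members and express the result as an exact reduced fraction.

31/47

N_ring = 32 + 2·15 = 62
32(ω_s−ω_c) = −62(ω_r−ω_c),  ω_s=0, ω_r=1
32(0−ω_c) = −62(1−ω_c)  ⇒  94ω_c = 62  ⇒  ω_c = 31/47
ω_c/ω_r = 31/47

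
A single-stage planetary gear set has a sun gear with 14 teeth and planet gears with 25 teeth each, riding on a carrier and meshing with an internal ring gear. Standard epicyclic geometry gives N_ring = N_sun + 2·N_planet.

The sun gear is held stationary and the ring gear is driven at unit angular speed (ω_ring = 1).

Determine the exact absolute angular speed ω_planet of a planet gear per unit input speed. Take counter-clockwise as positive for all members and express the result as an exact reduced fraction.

32/25

N_ring = 14 + 2·25 = 64
14(ω_s−ω_c) = −64(ω_r−ω_c),  ω_s=0, ω_r=1
14(0−ω_c) = −64(1−ω_c)  ⇒  78ω_c = 64  ⇒  ω_c = 32/39
sun–planet: 14·(0−32/39) = −25·(ω_p−ω_c)  ⇒  ω_p−ω_c = −(14/25)·(-32/39) = 448/975
ω_p = 32/39 + 448/975 = 32/25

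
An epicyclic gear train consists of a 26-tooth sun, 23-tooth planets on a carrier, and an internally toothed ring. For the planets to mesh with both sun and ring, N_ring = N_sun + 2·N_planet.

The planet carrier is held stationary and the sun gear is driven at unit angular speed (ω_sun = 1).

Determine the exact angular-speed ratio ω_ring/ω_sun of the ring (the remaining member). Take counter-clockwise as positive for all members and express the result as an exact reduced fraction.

N_ring = 26 + 2·23 = 72
26(ω_s−ω_c) = −72(ω_r−ω_c),  ω_c=0, ω_s=1
ω_r = 0 − (26/72)(1−0) = -13/36
ω_r/ω_s = -13/36

-13/36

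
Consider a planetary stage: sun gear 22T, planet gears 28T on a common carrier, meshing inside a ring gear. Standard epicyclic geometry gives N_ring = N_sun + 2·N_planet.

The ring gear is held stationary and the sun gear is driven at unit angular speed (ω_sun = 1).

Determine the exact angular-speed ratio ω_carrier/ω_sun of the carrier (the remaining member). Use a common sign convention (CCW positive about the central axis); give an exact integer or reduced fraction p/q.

N_ring = 22 + 2·28 = 78
22(ω_s−ω_c) = −78(ω_r−ω_c),  ω_r=0, ω_s=1
22(1−ω_c) = −78(0−ω_c)  ⇒  100ω_c = 22  ⇒  ω_c = 11/50
ω_c/ω_s = 11/50

11/50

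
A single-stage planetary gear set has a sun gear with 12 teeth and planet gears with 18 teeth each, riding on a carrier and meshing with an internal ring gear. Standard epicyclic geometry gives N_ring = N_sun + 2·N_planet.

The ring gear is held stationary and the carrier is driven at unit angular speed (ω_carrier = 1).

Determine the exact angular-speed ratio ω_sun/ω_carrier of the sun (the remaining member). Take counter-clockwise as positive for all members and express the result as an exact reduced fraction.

N_ring = 12 + 2·18 = 48
12(ω_s−ω_c) = −48(ω_r−ω_c),  ω_r=0, ω_c=1
ω_s = 1 − (48/12)(0−1) = 5
ω_s/ω_c = 5

5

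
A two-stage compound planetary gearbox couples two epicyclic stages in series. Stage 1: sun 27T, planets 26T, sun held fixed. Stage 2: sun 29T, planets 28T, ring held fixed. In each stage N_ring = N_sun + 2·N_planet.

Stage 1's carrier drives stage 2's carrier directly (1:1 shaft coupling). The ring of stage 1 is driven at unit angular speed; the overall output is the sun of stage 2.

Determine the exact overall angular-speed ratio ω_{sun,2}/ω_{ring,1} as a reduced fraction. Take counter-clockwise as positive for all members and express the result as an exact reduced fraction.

Stage 1: N_ring = 27 + 2·26 = 79
Stage 1: 27(ω_s−ω_c) = −79(ω_r−ω_c),  ω_s=0, ω_r=1
Stage 1: 27(0−ω_c) = −79(1−ω_c)  ⇒  106ω_c = 79  ⇒  ω_c = 79/106
  ⇒ ω_c¹/ω_r¹ = 79/106
Stage 2: N_ring = 29 + 2·28 = 85
Stage 2: 29(ω_s−ω_c) = −85(ω_r−ω_c),  ω_r=0, ω_c=1
Stage 2: ω_s = 1 − (85/29)(0−1) = 114/29
  ⇒ ω_s²/ω_c² = 114/29
Coupling ω_c² = ω_c¹ ⇒ overall = 79/106 × 114/29 = 4503/1537

4503/1537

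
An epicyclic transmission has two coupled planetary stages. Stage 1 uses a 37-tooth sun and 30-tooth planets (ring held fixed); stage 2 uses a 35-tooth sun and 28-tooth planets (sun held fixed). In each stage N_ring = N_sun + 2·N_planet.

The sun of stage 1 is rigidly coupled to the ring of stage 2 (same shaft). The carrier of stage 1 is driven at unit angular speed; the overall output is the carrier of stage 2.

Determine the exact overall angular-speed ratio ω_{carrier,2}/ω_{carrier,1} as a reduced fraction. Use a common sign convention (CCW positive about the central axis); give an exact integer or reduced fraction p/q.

871/333

Stage 1: N_ring = 37 + 2·30 = 97
Stage 1: 37(ω_s−ω_c) = −97(ω_r−ω_c),  ω_r=0, ω_c=1
Stage 1: ω_s = 1 − (97/37)(0−1) = 134/37
  ⇒ ω_s¹/ω_c¹ = 134/37
Stage 2: N_ring = 35 + 2·28 = 91
Stage 2: 35(ω_s−ω_c) = −91(ω_r−ω_c),  ω_s=0, ω_r=1
Stage 2: 35(0−ω_c) = −91(1−ω_c)  ⇒  126ω_c = 91  ⇒  ω_c = 13/18
  ⇒ ω_c²/ω_r² = 13/18
Coupling ω_r² = ω_s¹ ⇒ overall = 134/37 × 13/18 = 871/333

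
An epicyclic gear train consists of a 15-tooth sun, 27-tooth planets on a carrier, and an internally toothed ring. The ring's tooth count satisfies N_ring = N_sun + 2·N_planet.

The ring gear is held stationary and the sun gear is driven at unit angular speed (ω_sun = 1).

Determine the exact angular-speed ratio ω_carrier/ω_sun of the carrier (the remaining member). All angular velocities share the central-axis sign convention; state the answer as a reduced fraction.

N_ring = 15 + 2·27 = 69
15(ω_s−ω_c) = −69(ω_r−ω_c),  ω_r=0, ω_s=1
15(1−ω_c) = −69(0−ω_c)  ⇒  84ω_c = 15  ⇒  ω_c = 5/28
ω_c/ω_s = 5/28

5/28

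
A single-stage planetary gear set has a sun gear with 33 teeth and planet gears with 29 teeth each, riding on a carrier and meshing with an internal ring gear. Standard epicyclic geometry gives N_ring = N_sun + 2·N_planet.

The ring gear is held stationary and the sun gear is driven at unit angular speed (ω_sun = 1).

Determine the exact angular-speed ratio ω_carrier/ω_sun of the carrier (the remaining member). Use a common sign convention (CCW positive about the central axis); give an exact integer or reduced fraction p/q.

33/124

N_ring = 33 + 2·29 = 91
33(ω_s−ω_c) = −91(ω_r−ω_c),  ω_r=0, ω_s=1
33(1−ω_c) = −91(0−ω_c)  ⇒  124ω_c = 33  ⇒  ω_c = 33/124
ω_c/ω_s = 33/124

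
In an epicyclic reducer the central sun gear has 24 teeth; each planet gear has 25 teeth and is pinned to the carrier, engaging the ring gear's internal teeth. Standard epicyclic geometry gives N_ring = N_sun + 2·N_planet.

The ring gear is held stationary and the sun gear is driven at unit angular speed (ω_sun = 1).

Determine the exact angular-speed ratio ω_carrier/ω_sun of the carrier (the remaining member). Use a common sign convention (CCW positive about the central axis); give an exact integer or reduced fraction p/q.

12/49

N_ring = 24 + 2·25 = 74
24(ω_s−ω_c) = −74(ω_r−ω_c),  ω_r=0, ω_s=1
24(1−ω_c) = −74(0−ω_c)  ⇒  98ω_c = 24  ⇒  ω_c = 12/49
ω_c/ω_s = 12/49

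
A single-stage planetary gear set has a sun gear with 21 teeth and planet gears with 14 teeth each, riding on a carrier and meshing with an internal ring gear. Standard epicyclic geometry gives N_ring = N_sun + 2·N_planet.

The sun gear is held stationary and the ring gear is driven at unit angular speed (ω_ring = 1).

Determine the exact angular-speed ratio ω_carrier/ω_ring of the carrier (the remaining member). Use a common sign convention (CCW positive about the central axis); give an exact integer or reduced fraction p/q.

7/10

N_ring = 21 + 2·14 = 49
21(ω_s−ω_c) = −49(ω_r−ω_c),  ω_s=0, ω_r=1
21(0−ω_c) = −49(1−ω_c)  ⇒  70ω_c = 49  ⇒  ω_c = 7/10
ω_c/ω_r = 7/10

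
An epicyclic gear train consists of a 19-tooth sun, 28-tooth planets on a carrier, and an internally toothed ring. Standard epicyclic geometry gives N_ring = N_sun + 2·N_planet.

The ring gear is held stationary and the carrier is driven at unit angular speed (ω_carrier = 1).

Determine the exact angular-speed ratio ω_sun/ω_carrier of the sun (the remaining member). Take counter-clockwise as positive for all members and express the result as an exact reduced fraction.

94/19

N_ring = 19 + 2·28 = 75
19(ω_s−ω_c) = −75(ω_r−ω_c),  ω_r=0, ω_c=1
ω_s = 1 − (75/19)(0−1) = 94/19
ω_s/ω_c = 94/19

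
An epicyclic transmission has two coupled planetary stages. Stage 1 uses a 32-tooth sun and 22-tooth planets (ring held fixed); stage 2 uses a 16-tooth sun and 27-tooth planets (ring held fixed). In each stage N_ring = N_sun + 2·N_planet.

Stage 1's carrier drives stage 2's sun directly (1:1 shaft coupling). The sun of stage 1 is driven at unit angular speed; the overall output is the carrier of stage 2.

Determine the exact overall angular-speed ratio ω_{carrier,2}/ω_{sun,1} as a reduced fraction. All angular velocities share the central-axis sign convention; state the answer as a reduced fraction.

Stage 1: N_ring = 32 + 2·22 = 76
Stage 1: 32(ω_s−ω_c) = −76(ω_r−ω_c),  ω_r=0, ω_s=1
Stage 1: 32(1−ω_c) = −76(0−ω_c)  ⇒  108ω_c = 32  ⇒  ω_c = 8/27
  ⇒ ω_c¹/ω_s¹ = 8/27
Stage 2: N_ring = 16 + 2·27 = 70
Stage 2: 16(ω_s−ω_c) = −70(ω_r−ω_c),  ω_r=0, ω_s=1
Stage 2: 16(1−ω_c) = −70(0−ω_c)  ⇒  86ω_c = 16  ⇒  ω_c = 8/43
  ⇒ ω_c²/ω_s² = 8/43
Coupling ω_s² = ω_c¹ ⇒ overall = 8/27 × 8/43 = 64/1161

64/1161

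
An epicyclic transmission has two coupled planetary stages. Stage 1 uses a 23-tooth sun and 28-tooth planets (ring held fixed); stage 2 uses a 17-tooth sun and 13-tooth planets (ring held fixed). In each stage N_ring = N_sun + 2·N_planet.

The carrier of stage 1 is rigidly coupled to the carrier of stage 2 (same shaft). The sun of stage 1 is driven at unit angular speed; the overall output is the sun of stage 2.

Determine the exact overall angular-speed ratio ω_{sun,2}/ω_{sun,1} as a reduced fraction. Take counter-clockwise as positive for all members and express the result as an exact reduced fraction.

Stage 1: N_ring = 23 + 2·28 = 79
Stage 1: 23(ω_s−ω_c) = −79(ω_r−ω_c),  ω_r=0, ω_s=1
Stage 1: 23(1−ω_c) = −79(0−ω_c)  ⇒  102ω_c = 23  ⇒  ω_c = 23/102
  ⇒ ω_c¹/ω_s¹ = 23/102
Stage 2: N_ring = 17 + 2·13 = 43
Stage 2: 17(ω_s−ω_c) = −43(ω_r−ω_c),  ω_r=0, ω_c=1
Stage 2: ω_s = 1 − (43/17)(0−1) = 60/17
  ⇒ ω_s²/ω_c² = 60/17
Coupling ω_c² = ω_c¹ ⇒ overall = 23/102 × 60/17 = 230/289

230/289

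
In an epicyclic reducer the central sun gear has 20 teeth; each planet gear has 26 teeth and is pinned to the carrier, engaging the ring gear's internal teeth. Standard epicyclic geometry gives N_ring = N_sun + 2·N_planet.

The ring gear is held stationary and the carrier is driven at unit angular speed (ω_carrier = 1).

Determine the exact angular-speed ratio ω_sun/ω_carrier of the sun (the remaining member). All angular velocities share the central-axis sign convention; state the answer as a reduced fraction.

23/5

N_ring = 20 + 2·26 = 72
20(ω_s−ω_c) = −72(ω_r−ω_c),  ω_r=0, ω_c=1
ω_s = 1 − (72/20)(0−1) = 23/5
ω_s/ω_c = 23/5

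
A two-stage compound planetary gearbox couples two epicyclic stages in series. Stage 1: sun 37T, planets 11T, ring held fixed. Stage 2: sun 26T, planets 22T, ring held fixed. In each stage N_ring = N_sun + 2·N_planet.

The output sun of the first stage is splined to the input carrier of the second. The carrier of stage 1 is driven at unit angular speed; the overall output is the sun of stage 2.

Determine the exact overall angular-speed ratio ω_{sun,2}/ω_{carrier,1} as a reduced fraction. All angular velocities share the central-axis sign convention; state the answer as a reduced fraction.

Stage 1: N_ring = 37 + 2·11 = 59
Stage 1: 37(ω_s−ω_c) = −59(ω_r−ω_c),  ω_r=0, ω_c=1
Stage 1: ω_s = 1 − (59/37)(0−1) = 96/37
  ⇒ ω_s¹/ω_c¹ = 96/37
Stage 2: N_ring = 26 + 2·22 = 70
Stage 2: 26(ω_s−ω_c) = −70(ω_r−ω_c),  ω_r=0, ω_c=1
Stage 2: ω_s = 1 − (70/26)(0−1) = 48/13
  ⇒ ω_s²/ω_c² = 48/13
Coupling ω_c² = ω_s¹ ⇒ overall = 96/37 × 48/13 = 4608/481

4608/481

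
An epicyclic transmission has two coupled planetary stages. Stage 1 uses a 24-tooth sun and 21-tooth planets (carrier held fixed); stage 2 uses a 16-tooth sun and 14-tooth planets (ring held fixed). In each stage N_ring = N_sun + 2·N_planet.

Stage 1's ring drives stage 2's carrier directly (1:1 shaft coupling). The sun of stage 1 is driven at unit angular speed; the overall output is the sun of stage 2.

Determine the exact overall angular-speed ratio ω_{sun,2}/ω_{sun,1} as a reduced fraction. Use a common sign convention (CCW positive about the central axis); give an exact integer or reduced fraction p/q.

-15/11

Stage 1: N_ring = 24 + 2·21 = 66
Stage 1: 24(ω_s−ω_c) = −66(ω_r−ω_c),  ω_c=0, ω_s=1
Stage 1: ω_r = 0 − (24/66)(1−0) = -4/11
  ⇒ ω_r¹/ω_s¹ = -4/11
Stage 2: N_ring = 16 + 2·14 = 44
Stage 2: 16(ω_s−ω_c) = −44(ω_r−ω_c),  ω_r=0, ω_c=1
Stage 2: ω_s = 1 − (44/16)(0−1) = 15/4
  ⇒ ω_s²/ω_c² = 15/4
Coupling ω_c² = ω_r¹ ⇒ overall = -4/11 × 15/4 = -15/11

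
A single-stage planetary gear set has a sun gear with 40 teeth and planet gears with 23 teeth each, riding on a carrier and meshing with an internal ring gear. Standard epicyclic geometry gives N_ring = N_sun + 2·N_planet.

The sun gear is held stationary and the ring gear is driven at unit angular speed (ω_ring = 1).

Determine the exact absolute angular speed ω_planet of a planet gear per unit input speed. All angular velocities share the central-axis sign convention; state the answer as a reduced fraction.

N_ring = 40 + 2·23 = 86
40(ω_s−ω_c) = −86(ω_r−ω_c),  ω_s=0, ω_r=1
40(0−ω_c) = −86(1−ω_c)  ⇒  126ω_c = 86  ⇒  ω_c = 43/63
sun–planet: 40·(0−43/63) = −23·(ω_p−ω_c)  ⇒  ω_p−ω_c = −(40/23)·(-43/63) = 1720/1449
ω_p = 43/63 + 1720/1449 = 43/23

43/23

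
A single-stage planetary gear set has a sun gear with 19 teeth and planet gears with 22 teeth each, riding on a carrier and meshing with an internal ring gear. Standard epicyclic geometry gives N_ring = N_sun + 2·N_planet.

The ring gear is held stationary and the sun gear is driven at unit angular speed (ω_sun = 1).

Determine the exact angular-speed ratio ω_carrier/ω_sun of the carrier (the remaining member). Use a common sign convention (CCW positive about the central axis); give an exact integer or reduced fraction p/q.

N_ring = 19 + 2·22 = 63
19(ω_s−ω_c) = −63(ω_r−ω_c),  ω_r=0, ω_s=1
19(1−ω_c) = −63(0−ω_c)  ⇒  82ω_c = 19  ⇒  ω_c = 19/82
ω_c/ω_s = 19/82

19/82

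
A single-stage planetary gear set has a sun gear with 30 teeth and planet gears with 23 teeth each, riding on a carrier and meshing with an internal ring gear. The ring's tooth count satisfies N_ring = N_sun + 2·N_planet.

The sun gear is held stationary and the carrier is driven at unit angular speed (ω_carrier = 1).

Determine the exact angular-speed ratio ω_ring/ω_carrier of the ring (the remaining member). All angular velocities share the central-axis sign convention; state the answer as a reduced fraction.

N_ring = 30 + 2·23 = 76
30(ω_s−ω_c) = −76(ω_r−ω_c),  ω_s=0, ω_c=1
ω_r = 1 − (30/76)(0−1) = 53/38
ω_r/ω_c = 53/38

53/38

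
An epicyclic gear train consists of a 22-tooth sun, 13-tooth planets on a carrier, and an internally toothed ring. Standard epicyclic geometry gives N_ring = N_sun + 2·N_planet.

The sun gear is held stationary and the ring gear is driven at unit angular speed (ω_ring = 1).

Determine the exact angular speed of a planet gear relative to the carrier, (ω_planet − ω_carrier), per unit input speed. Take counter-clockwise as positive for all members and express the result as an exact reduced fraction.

528/455

N_ring = 22 + 2·13 = 48
22(ω_s−ω_c) = −48(ω_r−ω_c),  ω_s=0, ω_r=1
22(0−ω_c) = −48(1−ω_c)  ⇒  70ω_c = 48  ⇒  ω_c = 24/35
sun–planet: 22·(0−24/35) = −13·(ω_p−ω_c)  ⇒  ω_p−ω_c = −(22/13)·(-24/35) = 528/455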